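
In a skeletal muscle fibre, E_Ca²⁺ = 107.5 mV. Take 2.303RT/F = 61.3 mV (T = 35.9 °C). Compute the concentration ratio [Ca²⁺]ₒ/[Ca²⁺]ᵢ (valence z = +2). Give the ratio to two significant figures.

log₁₀([out]/[in]) = E·z/(61.3) = 107.5 × 2 / 61.3 = 3.5073
[out]/[in] = 10^(3.5073) = 3216

3200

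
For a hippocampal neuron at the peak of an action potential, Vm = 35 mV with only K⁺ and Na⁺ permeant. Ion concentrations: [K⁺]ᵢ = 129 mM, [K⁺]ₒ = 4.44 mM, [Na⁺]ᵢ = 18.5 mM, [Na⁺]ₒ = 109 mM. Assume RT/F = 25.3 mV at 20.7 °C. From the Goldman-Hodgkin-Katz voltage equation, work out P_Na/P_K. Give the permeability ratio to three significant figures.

14.5

Let α = P_Na/P_K. GHK: Vm = 25.3·ln[(Kₒ + α·Naₒ)/(Kᵢ + α·Naᵢ)].
e^(Vm/25.3) = e^(35.0/25.3) = 3.9884
So 3.9884·(Kᵢ + α·Naᵢ) = Kₒ + α·Naₒ → α = (3.9884·129.0 − 4.44) / (109.0 − 3.9884·18.5)
α = (514.5 − 4.44) / (109.0 − 73.79) = 510.1/35.21 = 14.48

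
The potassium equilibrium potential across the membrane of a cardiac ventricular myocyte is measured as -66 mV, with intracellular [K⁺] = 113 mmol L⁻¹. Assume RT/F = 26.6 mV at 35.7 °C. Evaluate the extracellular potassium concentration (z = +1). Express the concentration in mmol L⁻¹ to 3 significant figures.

9.45 mmol L⁻¹

Nernst: E = (26.6/1) · ln([out]/[in]), so ln([out]/[in]) = -66.0 × 1 / 26.6 = -2.4812.
[out]/[in] = e^(-2.4812) = 0.08364.
[out] = 0.08364 × 113 = 9.452 mmol L⁻¹.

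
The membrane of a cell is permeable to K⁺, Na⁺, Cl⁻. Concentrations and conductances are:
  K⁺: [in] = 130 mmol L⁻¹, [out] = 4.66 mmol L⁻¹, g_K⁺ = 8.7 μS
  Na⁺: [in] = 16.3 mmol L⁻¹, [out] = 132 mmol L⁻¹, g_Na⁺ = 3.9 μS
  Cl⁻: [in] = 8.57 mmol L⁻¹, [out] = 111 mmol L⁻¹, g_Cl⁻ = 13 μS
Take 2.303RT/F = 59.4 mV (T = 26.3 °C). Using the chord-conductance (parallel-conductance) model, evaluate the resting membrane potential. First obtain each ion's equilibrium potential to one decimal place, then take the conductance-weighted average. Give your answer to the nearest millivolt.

-55 mV

E_K⁺ = (59.4/1)·log₁₀(4.66/130) = -85.9 mV
E_Na⁺ = (59.4/1)·log₁₀(132/16.3) = 54.0 mV
E_Cl⁻ = (59.4/-1)·log₁₀(111/8.57) = -66.1 mV
Vm = (Σ gᵢEᵢ)/(Σ gᵢ) = (8.7·-85.9 + 3.9·54.0 + 13·-66.1) / (8.7 + 3.9 + 13)
= -1396.03 / 25.6 = -54.53 mV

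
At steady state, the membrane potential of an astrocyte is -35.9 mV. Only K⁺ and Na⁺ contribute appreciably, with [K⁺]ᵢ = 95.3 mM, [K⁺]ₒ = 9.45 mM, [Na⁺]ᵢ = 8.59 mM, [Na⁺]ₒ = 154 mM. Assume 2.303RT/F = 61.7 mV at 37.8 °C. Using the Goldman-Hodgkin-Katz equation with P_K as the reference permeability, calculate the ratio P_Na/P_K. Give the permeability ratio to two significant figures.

Let α = P_Na/P_K. GHK: Vm = 61.7·log₁₀[(Kₒ + α·Naₒ)/(Kᵢ + α·Naᵢ)].
10^(Vm/61.7) = 10^(-35.9/61.7) = 0.26191
So 0.26191·(Kᵢ + α·Naᵢ) = Kₒ + α·Naₒ → α = (0.26191·95.3 − 9.45) / (154.0 − 0.26191·8.59)
α = (24.96 − 9.45) / (154.0 − 2.25) = 15.51/151.8 = 0.1022

0.10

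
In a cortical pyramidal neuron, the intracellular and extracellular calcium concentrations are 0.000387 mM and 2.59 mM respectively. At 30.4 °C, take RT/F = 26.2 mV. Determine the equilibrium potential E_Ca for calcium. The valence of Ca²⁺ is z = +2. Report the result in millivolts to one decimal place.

115.4 mV

E = (26.2/z) · ln([Ca²⁺]_out/[Ca²⁺]_in) with z = +2.
= (26.2/2) · ln(2.59/0.000387) = 13.10 · ln(6693)
= 13.10 · (8.8087) = 115.39 mV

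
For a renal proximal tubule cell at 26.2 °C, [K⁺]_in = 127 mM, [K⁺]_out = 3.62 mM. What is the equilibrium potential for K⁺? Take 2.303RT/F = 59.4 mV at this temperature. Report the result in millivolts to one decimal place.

E = (59.4/z) · log₁₀([K⁺]_out/[K⁺]_in) with z = +1.
= (59.4/1) · log₁₀(3.62/127) = 59.40 · log₁₀(0.0285)
= 59.40 · (-1.5451) = -91.78 mV

-91.8 mV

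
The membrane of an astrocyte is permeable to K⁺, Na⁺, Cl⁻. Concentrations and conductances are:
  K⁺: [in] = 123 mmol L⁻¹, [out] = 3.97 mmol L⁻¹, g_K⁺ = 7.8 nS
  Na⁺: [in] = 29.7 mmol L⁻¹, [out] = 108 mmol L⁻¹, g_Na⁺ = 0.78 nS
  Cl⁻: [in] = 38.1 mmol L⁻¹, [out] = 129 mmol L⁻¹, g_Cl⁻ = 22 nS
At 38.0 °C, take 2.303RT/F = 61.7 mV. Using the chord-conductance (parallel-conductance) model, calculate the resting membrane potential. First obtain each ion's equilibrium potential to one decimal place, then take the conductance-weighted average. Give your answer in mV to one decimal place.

E_K⁺ = (61.7/1)·log₁₀(3.97/123) = -92.0 mV
E_Na⁺ = (61.7/1)·log₁₀(108/29.7) = 34.6 mV
E_Cl⁻ = (61.7/-1)·log₁₀(129/38.1) = -32.7 mV
Vm = (Σ gᵢEᵢ)/(Σ gᵢ) = (7.8·-92.0 + 0.78·34.6 + 22·-32.7) / (7.8 + 0.78 + 22)
= -1410.01 / 30.58 = -46.11 mV

-46.1 mV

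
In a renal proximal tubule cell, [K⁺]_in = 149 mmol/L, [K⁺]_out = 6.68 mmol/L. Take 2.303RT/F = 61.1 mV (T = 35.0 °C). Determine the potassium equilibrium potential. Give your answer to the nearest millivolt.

E = (61.1/z) · log₁₀([K⁺]_out/[K⁺]_in) with z = +1.
= (61.1/1) · log₁₀(6.68/149) = 61.10 · log₁₀(0.04483)
= 61.10 · (-1.3484) = -82.39 mV

-82 mV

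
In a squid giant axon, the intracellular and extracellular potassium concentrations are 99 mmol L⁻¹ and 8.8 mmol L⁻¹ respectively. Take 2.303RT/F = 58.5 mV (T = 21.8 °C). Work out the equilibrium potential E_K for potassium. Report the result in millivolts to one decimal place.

E = (58.5/z) · log₁₀([K⁺]_out/[K⁺]_in) with z = +1.
= (58.5/1) · log₁₀(8.8/99) = 58.50 · log₁₀(0.08889)
= 58.50 · (-1.0512) = -61.49 mV

-61.5 mV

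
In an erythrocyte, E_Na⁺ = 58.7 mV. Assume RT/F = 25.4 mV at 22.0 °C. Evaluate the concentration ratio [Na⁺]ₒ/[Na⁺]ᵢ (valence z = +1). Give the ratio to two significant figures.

ln([out]/[in]) = E·z/(25.4) = 58.7 × 1 / 25.4 = 2.3110
[out]/[in] = e^(2.3110) = 10.08

10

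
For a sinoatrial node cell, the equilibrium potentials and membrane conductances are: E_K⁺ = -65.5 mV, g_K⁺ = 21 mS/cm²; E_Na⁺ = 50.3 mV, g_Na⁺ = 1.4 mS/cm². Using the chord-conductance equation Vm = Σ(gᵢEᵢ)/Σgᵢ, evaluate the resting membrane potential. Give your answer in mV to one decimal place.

-58.3 mV

Σ gᵢEᵢ = 21·(-65.5) + 1.4·(50.3) = -1305.08
Σ gᵢ = 21 + 1.4 = 22.4
Vm = -1305.08 / 22.4 = -58.26 mV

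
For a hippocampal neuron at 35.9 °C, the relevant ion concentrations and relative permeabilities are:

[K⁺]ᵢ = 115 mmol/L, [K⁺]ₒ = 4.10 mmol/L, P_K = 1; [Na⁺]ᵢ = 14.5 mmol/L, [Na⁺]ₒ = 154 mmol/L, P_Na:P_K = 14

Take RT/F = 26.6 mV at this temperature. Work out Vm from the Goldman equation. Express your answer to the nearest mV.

51 mV

Vm = 26.6 · ln[(Σ P·[cation]ₒ + Σ P·[anion]ᵢ) / (Σ P·[cation]ᵢ + Σ P·[anion]ₒ)]
Numerator = 1×4.10 + 14×154 = 2160
Denominator = 1×115 + 14×14.5 = 318
Vm = 26.6 · ln(6.7928) = 26.6 × (1.9159) = 50.96 mV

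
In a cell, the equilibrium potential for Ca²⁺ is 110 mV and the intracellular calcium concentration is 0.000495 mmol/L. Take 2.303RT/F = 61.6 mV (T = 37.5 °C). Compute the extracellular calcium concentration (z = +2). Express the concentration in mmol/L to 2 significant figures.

1.8 mmol/L

Nernst: E = (61.6/2) · log₁₀([out]/[in]), so log₁₀([out]/[in]) = 110.0 × 2 / 61.6 = 3.5714.
[out]/[in] = 10^(3.5714) = 3728.
[out] = 3728 × 0.000495 = 1.845 mmol/L.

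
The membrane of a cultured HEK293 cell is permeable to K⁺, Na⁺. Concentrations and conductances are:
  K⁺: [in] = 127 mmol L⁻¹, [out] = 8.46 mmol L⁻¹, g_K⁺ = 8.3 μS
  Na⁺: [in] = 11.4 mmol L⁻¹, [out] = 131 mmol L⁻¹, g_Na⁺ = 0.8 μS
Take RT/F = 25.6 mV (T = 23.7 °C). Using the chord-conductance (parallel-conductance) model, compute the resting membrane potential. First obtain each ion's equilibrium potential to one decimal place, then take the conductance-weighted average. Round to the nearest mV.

E_K⁺ = (25.6/1)·ln(8.46/127) = -69.3 mV
E_Na⁺ = (25.6/1)·ln(131/11.4) = 62.5 mV
Vm = (Σ gᵢEᵢ)/(Σ gᵢ) = (8.3·-69.3 + 0.8·62.5) / (8.3 + 0.8)
= -525.19 / 9.1 = -57.71 mV

-58 mV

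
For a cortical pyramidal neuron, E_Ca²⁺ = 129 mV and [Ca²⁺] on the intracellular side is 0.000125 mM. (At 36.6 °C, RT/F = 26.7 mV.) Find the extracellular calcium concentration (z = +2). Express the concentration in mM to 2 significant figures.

Nernst: E = (26.7/2) · ln([out]/[in]), so ln([out]/[in]) = 129.0 × 2 / 26.7 = 9.6629.
[out]/[in] = e^(9.6629) = 1.572e+04.
[out] = 1.572e+04 × 0.000125 = 1.965 mM.

2.0 mM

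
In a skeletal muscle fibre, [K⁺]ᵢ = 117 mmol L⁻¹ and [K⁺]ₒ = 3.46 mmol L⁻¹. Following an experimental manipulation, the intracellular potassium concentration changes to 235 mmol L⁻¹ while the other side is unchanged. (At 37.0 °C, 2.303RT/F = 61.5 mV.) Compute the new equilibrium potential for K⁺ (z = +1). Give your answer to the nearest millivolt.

After the shift: [K⁺]_out = 3.46, [K⁺]_in = 235 mmol L⁻¹.
E_new = (61.5/1)·log₁₀(3.46/235) = 61.50 · (-1.8320) = -112.67 mV

-113 mV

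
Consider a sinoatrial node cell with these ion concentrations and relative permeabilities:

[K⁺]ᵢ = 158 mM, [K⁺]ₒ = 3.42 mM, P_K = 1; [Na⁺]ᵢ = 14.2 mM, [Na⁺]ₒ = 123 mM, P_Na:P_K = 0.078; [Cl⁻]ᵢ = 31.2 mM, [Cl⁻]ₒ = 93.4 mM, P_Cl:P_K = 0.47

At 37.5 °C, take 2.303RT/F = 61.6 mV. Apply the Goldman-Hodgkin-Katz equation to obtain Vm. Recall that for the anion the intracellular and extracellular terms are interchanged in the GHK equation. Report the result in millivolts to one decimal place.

-53.3 mV

Vm = 61.6 · log₁₀[(Σ P·[cation]ₒ + Σ P·[anion]ᵢ) / (Σ P·[cation]ᵢ + Σ P·[anion]ₒ)]
Numerator = 1×3.42 + 0.078×123 + 0.47×31.2 = 27.68
Denominator = 1×158 + 0.078×14.2 + 0.47×93.4 = 203
Vm = 61.6 · log₁₀(0.13634) = 61.6 × (-0.8654) = -53.31 mV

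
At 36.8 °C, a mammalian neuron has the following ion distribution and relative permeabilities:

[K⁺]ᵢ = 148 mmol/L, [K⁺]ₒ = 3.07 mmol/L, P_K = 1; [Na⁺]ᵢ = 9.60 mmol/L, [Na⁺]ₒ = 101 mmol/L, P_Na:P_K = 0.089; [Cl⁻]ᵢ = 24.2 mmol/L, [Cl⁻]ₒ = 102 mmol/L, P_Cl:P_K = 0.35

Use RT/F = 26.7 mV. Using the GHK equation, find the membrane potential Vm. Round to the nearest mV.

Vm = 26.7 · ln[(Σ P·[cation]ₒ + Σ P·[anion]ᵢ) / (Σ P·[cation]ᵢ + Σ P·[anion]ₒ)]
Numerator = 1×3.07 + 0.089×101 + 0.35×24.2 = 20.53
Denominator = 1×148 + 0.089×9.60 + 0.35×102 = 184.6
Vm = 26.7 · ln(0.11124) = 26.7 × (-2.1961) = -58.64 mV

-59 mV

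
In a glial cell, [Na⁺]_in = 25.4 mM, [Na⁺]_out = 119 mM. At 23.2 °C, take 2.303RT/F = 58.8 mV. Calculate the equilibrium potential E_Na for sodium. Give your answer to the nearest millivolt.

E = (58.8/z) · log₁₀([Na⁺]_out/[Na⁺]_in) with z = +1.
= (58.8/1) · log₁₀(119/25.4) = 58.80 · log₁₀(4.685)
= 58.80 · (0.6707) = 39.44 mV

39 mV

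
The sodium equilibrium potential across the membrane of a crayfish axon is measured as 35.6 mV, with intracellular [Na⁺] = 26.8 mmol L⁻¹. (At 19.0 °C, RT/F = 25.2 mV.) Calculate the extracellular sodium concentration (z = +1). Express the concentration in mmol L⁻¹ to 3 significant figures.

Nernst: E = (25.2/1) · ln([out]/[in]), so ln([out]/[in]) = 35.6 × 1 / 25.2 = 1.4127.
[out]/[in] = e^(1.4127) = 4.107.
[out] = 4.107 × 26.8 = 110.1 mmol L⁻¹.

110 mmol L⁻¹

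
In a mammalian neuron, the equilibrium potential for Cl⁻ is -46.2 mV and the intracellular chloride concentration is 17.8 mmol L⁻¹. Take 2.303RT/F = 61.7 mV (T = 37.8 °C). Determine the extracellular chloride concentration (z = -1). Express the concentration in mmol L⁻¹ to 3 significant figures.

Nernst: E = (61.7/-1) · log₁₀([out]/[in]), so log₁₀([out]/[in]) = -46.2 × -1 / 61.7 = 0.7488.
[out]/[in] = 10^(0.7488) = 5.608.
[out] = 5.608 × 17.8 = 99.82 mmol L⁻¹.

99.8 mmol L⁻¹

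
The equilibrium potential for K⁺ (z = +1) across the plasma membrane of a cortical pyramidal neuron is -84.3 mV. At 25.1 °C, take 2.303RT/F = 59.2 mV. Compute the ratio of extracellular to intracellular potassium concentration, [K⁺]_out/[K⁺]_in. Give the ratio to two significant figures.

0.038

log₁₀([out]/[in]) = E·z/(59.2) = -84.3 × 1 / 59.2 = -1.4240
[out]/[in] = 10^(-1.4240) = 0.03767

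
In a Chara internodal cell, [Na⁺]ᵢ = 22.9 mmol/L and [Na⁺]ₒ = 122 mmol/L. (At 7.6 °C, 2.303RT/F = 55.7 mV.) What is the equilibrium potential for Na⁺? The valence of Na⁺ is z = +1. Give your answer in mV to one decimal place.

E = (55.7/z) · log₁₀([Na⁺]_out/[Na⁺]_in) with z = +1.
= (55.7/1) · log₁₀(122/22.9) = 55.70 · log₁₀(5.328)
= 55.70 · (0.7265) = 40.47 mV

40.5 mV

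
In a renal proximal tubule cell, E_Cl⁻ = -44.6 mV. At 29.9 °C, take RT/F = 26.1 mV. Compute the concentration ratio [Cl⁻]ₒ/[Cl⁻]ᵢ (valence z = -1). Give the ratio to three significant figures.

ln([out]/[in]) = E·z/(26.1) = -44.6 × -1 / 26.1 = 1.7088
[out]/[in] = e^(1.7088) = 5.522

5.52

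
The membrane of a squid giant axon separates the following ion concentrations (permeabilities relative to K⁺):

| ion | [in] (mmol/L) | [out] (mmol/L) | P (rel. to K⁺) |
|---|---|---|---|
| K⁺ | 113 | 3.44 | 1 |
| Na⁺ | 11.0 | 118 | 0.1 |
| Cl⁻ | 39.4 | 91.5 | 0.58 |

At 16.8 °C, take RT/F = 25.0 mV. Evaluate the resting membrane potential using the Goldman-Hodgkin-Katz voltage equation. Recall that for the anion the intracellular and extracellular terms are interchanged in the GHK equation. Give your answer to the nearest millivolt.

-37 mV

Vm = 25.0 · ln[(Σ P·[cation]ₒ + Σ P·[anion]ᵢ) / (Σ P·[cation]ᵢ + Σ P·[anion]ₒ)]
Numerator = 1×3.44 + 0.1×118 + 0.58×39.4 = 38.09
Denominator = 1×113 + 0.1×11.0 + 0.58×91.5 = 167.2
Vm = 25.0 · ln(0.22786) = 25.0 × (-1.4790) = -36.98 mV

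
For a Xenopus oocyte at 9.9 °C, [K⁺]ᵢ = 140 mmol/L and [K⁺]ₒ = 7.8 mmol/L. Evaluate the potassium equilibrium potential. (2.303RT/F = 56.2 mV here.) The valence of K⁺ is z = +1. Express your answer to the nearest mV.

E = (56.2/z) · log₁₀([K⁺]_out/[K⁺]_in) with z = +1.
= (56.2/1) · log₁₀(7.8/140) = 56.20 · log₁₀(0.05571)
= 56.20 · (-1.2540) = -70.48 mV

-70 mV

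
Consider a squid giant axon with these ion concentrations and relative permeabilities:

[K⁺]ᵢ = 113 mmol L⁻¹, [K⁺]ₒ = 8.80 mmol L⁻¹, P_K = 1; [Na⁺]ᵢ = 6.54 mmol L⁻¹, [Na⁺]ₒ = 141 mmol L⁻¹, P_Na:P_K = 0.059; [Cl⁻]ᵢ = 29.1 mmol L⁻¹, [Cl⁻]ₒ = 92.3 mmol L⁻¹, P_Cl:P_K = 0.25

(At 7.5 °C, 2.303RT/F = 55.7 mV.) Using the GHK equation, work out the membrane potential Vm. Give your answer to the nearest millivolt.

-42 mV

Vm = 55.7 · log₁₀[(Σ P·[cation]ₒ + Σ P·[anion]ᵢ) / (Σ P·[cation]ᵢ + Σ P·[anion]ₒ)]
Numerator = 1×8.80 + 0.059×141 + 0.25×29.1 = 24.39
Denominator = 1×113 + 0.059×6.54 + 0.25×92.3 = 136.5
Vm = 55.7 · log₁₀(0.17876) = 55.7 × (-0.7477) = -41.65 mV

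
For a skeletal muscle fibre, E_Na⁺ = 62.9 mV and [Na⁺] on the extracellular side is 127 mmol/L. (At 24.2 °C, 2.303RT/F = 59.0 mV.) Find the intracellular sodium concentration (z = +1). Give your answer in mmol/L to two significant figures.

11 mmol/L

Nernst: E = (59.0/1) · log₁₀([out]/[in]), so log₁₀([out]/[in]) = 62.9 × 1 / 59.0 = 1.0661.
[out]/[in] = 10^(1.0661) = 11.64.
[in] = 127 / 11.64 = 10.91 mmol/L.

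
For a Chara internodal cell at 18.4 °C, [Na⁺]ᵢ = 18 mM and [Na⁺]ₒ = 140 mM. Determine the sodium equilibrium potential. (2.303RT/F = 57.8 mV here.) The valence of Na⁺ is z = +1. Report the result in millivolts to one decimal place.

E = (57.8/z) · log₁₀([Na⁺]_out/[Na⁺]_in) with z = +1.
= (57.8/1) · log₁₀(140/18) = 57.80 · log₁₀(7.778)
= 57.80 · (0.8909) = 51.49 mV

51.5 mV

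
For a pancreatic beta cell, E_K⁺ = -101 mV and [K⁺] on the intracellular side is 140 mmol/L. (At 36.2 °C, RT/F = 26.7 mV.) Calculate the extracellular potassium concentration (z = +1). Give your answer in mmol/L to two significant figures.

Nernst: E = (26.7/1) · ln([out]/[in]), so ln([out]/[in]) = -101.0 × 1 / 26.7 = -3.7828.
[out]/[in] = e^(-3.7828) = 0.02276.
[out] = 0.02276 × 140 = 3.186 mmol/L.

3.2 mmol/L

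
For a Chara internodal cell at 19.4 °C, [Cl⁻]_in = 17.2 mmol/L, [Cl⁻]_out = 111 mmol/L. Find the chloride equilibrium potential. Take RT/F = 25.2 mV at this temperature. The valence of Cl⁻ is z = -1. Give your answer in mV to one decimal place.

-47.0 mV

E = (25.2/z) · ln([Cl⁻]_out/[Cl⁻]_in) with z = -1.
For an anion, dividing by z = -1 reverses the sign.
= (25.2/-1) · ln(111/17.2) = -25.20 · ln(6.453)
= -25.20 · (1.8646) = -46.99 mV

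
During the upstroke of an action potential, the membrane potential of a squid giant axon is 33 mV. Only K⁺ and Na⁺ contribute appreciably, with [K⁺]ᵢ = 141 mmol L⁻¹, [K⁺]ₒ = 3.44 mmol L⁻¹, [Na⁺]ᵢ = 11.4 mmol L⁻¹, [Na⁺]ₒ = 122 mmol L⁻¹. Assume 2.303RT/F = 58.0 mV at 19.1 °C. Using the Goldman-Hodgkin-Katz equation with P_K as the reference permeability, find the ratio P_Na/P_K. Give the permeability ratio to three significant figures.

Let α = P_Na/P_K. GHK: Vm = 58.0·log₁₀[(Kₒ + α·Naₒ)/(Kᵢ + α·Naᵢ)].
10^(Vm/58.0) = 10^(33.0/58.0) = 3.7065
So 3.7065·(Kᵢ + α·Naᵢ) = Kₒ + α·Naₒ → α = (3.7065·141.0 − 3.44) / (122.0 − 3.7065·11.4)
α = (522.6 − 3.44) / (122.0 − 42.25) = 519.2/79.75 = 6.51

6.51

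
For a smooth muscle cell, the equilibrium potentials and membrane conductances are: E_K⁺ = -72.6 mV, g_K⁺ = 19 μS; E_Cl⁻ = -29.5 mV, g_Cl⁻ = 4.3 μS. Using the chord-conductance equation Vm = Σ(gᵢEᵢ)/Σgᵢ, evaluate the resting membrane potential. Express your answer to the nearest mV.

Σ gᵢEᵢ = 19·(-72.6) + 4.3·(-29.5) = -1506.25
Σ gᵢ = 19 + 4.3 = 23.3
Vm = -1506.25 / 23.3 = -64.65 mV

-65 mV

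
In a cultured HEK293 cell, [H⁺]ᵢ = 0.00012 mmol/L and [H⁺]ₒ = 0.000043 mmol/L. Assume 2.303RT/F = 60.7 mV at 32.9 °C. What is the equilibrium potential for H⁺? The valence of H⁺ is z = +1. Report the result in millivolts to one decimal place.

-27.1 mV

E = (60.7/z) · log₁₀([H⁺]_out/[H⁺]_in) with z = +1.
= (60.7/1) · log₁₀(0.000043/0.00012) = 60.70 · log₁₀(0.3583)
= 60.70 · (-0.4457) = -27.05 mV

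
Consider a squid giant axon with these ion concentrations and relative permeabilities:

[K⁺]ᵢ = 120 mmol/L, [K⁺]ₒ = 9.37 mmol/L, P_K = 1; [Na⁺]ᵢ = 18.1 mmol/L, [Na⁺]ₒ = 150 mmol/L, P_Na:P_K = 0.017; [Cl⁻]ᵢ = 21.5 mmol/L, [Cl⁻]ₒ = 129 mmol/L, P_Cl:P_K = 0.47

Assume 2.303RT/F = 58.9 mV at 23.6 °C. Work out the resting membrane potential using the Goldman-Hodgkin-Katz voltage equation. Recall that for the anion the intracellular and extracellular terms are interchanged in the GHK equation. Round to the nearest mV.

-54 mV

Vm = 58.9 · log₁₀[(Σ P·[cation]ₒ + Σ P·[anion]ᵢ) / (Σ P·[cation]ᵢ + Σ P·[anion]ₒ)]
Numerator = 1×9.37 + 0.017×150 + 0.47×21.5 = 22.02
Denominator = 1×120 + 0.017×18.1 + 0.47×129 = 180.9
Vm = 58.9 · log₁₀(0.12173) = 58.9 × (-0.9146) = -53.87 mV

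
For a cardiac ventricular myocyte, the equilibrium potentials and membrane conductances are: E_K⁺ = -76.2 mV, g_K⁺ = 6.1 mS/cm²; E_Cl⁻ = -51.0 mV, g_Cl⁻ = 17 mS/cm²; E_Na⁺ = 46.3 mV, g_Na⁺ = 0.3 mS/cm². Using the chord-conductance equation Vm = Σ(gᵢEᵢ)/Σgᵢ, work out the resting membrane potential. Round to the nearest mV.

Σ gᵢEᵢ = 6.1·(-76.2) + 17·(-51.0) + 0.3·(46.3) = -1317.93
Σ gᵢ = 6.1 + 17 + 0.3 = 23.4
Vm = -1317.93 / 23.4 = -56.32 mV

-56 mV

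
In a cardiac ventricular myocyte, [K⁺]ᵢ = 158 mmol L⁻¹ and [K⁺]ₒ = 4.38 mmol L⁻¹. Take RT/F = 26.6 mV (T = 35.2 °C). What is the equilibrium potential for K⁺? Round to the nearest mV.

-95 mV

E = (26.6/z) · ln([K⁺]_out/[K⁺]_in) with z = +1.
= (26.6/1) · ln(4.38/158) = 26.60 · ln(0.02772)
= 26.60 · (-3.5855) = -95.38 mV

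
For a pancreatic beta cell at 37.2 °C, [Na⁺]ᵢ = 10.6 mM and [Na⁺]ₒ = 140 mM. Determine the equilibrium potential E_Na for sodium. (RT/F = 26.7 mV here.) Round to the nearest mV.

E = (26.7/z) · ln([Na⁺]_out/[Na⁺]_in) with z = +1.
= (26.7/1) · ln(140/10.6) = 26.70 · ln(13.21)
= 26.70 · (2.5808) = 68.91 mV

69 mV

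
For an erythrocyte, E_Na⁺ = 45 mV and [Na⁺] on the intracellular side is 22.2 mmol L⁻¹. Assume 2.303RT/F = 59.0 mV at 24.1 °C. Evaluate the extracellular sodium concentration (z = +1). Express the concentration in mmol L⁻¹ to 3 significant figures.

Nernst: E = (59.0/1) · log₁₀([out]/[in]), so log₁₀([out]/[in]) = 45.0 × 1 / 59.0 = 0.7627.
[out]/[in] = 10^(0.7627) = 5.79.
[out] = 5.79 × 22.2 = 128.5 mmol L⁻¹.

129 mmol L⁻¹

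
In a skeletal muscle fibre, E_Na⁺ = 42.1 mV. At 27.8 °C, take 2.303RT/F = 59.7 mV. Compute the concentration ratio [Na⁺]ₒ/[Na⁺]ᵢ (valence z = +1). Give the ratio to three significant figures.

5.07

log₁₀([out]/[in]) = E·z/(59.7) = 42.1 × 1 / 59.7 = 0.7052
[out]/[in] = 10^(0.7052) = 5.072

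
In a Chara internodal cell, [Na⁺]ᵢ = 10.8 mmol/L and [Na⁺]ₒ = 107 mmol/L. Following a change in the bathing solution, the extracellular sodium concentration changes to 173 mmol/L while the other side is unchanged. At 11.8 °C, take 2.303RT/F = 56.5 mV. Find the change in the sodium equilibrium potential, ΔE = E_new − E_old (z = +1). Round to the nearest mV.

E_old = (56.5/1)·log₁₀(107/10.8) = 56.27 mV
E_new = (56.5/1)·log₁₀(173/10.8) = 68.06 mV
ΔE = 68.06 − (56.27) = 11.79 mV

12 mV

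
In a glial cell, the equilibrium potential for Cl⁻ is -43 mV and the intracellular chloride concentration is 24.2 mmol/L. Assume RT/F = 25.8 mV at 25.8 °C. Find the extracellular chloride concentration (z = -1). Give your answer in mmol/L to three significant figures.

128 mmol/L

Nernst: E = (25.8/-1) · ln([out]/[in]), so ln([out]/[in]) = -43.0 × -1 / 25.8 = 1.6667.
[out]/[in] = e^(1.6667) = 5.294.
[out] = 5.294 × 24.2 = 128.1 mmol/L.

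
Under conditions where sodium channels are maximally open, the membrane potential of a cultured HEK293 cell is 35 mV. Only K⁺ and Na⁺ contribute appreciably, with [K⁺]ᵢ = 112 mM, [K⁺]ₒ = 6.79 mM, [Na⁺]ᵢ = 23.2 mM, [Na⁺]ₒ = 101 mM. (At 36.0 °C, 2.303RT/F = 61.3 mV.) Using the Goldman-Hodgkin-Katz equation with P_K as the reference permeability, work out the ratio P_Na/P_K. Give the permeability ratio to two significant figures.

Let α = P_Na/P_K. GHK: Vm = 61.3·log₁₀[(Kₒ + α·Naₒ)/(Kᵢ + α·Naᵢ)].
10^(Vm/61.3) = 10^(35.0/61.3) = 3.7236
So 3.7236·(Kᵢ + α·Naᵢ) = Kₒ + α·Naₒ → α = (3.7236·112.0 − 6.79) / (101.0 − 3.7236·23.2)
α = (417 − 6.79) / (101.0 − 86.39) = 410.3/14.61 = 28.08

28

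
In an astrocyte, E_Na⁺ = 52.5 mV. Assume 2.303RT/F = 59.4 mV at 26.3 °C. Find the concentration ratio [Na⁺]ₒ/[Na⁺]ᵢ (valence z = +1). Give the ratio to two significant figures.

7.7

log₁₀([out]/[in]) = E·z/(59.4) = 52.5 × 1 / 59.4 = 0.8838
[out]/[in] = 10^(0.8838) = 7.653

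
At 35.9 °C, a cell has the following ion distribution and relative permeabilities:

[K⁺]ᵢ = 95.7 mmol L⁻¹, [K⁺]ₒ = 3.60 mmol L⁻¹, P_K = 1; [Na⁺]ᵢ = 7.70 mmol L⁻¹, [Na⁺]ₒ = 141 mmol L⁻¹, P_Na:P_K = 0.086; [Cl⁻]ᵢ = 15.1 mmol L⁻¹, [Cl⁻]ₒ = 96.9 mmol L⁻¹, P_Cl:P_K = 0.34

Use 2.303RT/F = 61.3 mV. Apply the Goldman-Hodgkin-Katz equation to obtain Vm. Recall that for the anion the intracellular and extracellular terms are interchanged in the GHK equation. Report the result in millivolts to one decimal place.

Vm = 61.3 · log₁₀[(Σ P·[cation]ₒ + Σ P·[anion]ᵢ) / (Σ P·[cation]ᵢ + Σ P·[anion]ₒ)]
Numerator = 1×3.60 + 0.086×141 + 0.34×15.1 = 20.86
Denominator = 1×95.7 + 0.086×7.70 + 0.34×96.9 = 129.3
Vm = 61.3 · log₁₀(0.16132) = 61.3 × (-0.7923) = -48.57 mV

-48.6 mV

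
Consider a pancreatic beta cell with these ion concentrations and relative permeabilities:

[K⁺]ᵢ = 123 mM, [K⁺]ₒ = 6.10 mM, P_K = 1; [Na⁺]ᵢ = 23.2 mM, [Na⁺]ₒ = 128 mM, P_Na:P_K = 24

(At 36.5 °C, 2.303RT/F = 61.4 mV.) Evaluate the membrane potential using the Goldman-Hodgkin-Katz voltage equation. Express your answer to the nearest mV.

Vm = 61.4 · log₁₀[(Σ P·[cation]ₒ + Σ P·[anion]ᵢ) / (Σ P·[cation]ᵢ + Σ P·[anion]ₒ)]
Numerator = 1×6.10 + 24×128 = 3078
Denominator = 1×123 + 24×23.2 = 679.8
Vm = 61.4 · log₁₀(4.5279) = 61.4 × (0.6559) = 40.27 mV

40 mV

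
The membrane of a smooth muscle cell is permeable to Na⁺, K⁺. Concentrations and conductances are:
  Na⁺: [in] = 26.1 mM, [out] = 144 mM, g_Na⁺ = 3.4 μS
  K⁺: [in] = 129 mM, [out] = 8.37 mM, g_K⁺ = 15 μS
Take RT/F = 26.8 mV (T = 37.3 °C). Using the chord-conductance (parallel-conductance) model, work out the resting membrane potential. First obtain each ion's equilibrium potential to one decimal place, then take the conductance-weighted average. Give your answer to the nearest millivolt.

E_Na⁺ = (26.8/1)·ln(144/26.1) = 45.8 mV
E_K⁺ = (26.8/1)·ln(8.37/129) = -73.3 mV
Vm = (Σ gᵢEᵢ)/(Σ gᵢ) = (3.4·45.8 + 15·-73.3) / (3.4 + 15)
= -943.78 / 18.4 = -51.29 mV

-51 mV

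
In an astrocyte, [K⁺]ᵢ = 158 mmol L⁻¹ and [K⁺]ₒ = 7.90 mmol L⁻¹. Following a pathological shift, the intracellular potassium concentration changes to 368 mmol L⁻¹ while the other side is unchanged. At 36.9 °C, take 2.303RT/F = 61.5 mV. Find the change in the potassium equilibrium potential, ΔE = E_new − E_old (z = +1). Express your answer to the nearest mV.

E_old = (61.5/1)·log₁₀(7.90/158) = -80.01 mV
E_new = (61.5/1)·log₁₀(7.90/368) = -102.60 mV
ΔE = -102.60 − (-80.01) = -22.58 mV

-23 mV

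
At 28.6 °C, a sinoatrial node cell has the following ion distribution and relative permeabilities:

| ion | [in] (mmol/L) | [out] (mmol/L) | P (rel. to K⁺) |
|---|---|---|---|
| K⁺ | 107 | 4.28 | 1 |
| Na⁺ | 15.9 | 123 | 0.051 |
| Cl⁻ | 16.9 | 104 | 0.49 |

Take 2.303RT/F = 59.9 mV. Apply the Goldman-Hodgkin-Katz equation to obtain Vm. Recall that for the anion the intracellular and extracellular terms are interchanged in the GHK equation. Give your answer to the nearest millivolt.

-55 mV

Vm = 59.9 · log₁₀[(Σ P·[cation]ₒ + Σ P·[anion]ᵢ) / (Σ P·[cation]ᵢ + Σ P·[anion]ₒ)]
Numerator = 1×4.28 + 0.051×123 + 0.49×16.9 = 18.83
Denominator = 1×107 + 0.051×15.9 + 0.49×104 = 158.8
Vm = 59.9 · log₁₀(0.11862) = 59.9 × (-0.9258) = -55.46 mV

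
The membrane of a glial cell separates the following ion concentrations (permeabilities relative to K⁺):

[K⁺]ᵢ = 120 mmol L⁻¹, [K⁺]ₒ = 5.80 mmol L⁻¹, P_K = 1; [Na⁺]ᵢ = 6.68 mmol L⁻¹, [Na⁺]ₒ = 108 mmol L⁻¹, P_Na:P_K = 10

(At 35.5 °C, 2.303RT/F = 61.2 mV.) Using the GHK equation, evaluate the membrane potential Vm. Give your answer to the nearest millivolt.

47 mV

Vm = 61.2 · log₁₀[(Σ P·[cation]ₒ + Σ P·[anion]ᵢ) / (Σ P·[cation]ᵢ + Σ P·[anion]ₒ)]
Numerator = 1×5.80 + 10×108 = 1086
Denominator = 1×120 + 10×6.68 = 186.8
Vm = 61.2 · log₁₀(5.8126) = 61.2 × (0.7644) = 46.78 mV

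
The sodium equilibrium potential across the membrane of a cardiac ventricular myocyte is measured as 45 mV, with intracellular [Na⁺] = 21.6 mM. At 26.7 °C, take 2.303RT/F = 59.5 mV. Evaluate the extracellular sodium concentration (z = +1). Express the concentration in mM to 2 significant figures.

Nernst: E = (59.5/1) · log₁₀([out]/[in]), so log₁₀([out]/[in]) = 45.0 × 1 / 59.5 = 0.7563.
[out]/[in] = 10^(0.7563) = 5.706.
[out] = 5.706 × 21.6 = 123.2 mM.

120 mM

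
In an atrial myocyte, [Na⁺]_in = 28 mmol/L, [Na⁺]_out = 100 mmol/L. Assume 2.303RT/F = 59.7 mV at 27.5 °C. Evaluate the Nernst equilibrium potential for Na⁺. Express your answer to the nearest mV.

E = (59.7/z) · log₁₀([Na⁺]_out/[Na⁺]_in) with z = +1.
= (59.7/1) · log₁₀(100/28) = 59.70 · log₁₀(3.571)
= 59.70 · (0.5528) = 33.00 mV

33 mV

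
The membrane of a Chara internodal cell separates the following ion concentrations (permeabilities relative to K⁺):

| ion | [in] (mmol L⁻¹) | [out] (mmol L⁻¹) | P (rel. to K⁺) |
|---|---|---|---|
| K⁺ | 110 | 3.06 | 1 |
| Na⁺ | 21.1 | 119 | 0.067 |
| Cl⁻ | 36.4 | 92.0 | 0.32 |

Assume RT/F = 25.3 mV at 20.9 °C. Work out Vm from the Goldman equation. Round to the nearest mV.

Vm = 25.3 · ln[(Σ P·[cation]ₒ + Σ P·[anion]ᵢ) / (Σ P·[cation]ᵢ + Σ P·[anion]ₒ)]
Numerator = 1×3.06 + 0.067×119 + 0.32×36.4 = 22.68
Denominator = 1×110 + 0.067×21.1 + 0.32×92.0 = 140.9
Vm = 25.3 · ln(0.16103) = 25.3 × (-1.8262) = -46.20 mV

-46 mV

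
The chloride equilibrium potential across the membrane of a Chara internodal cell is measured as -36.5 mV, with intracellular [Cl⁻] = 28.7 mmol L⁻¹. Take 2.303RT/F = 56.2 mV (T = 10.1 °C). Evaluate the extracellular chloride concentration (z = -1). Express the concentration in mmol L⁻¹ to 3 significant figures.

Nernst: E = (56.2/-1) · log₁₀([out]/[in]), so log₁₀([out]/[in]) = -36.5 × -1 / 56.2 = 0.6495.
[out]/[in] = 10^(0.6495) = 4.461.
[out] = 4.461 × 28.7 = 128 mmol L⁻¹.

128 mmol L⁻¹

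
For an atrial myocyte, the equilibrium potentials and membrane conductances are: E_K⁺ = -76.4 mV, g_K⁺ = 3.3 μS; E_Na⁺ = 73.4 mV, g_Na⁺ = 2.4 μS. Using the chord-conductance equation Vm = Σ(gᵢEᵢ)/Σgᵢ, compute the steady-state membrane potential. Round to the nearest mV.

-13 mV

Σ gᵢEᵢ = 3.3·(-76.4) + 2.4·(73.4) = -75.96
Σ gᵢ = 3.3 + 2.4 = 5.7
Vm = -75.96 / 5.7 = -13.33 mV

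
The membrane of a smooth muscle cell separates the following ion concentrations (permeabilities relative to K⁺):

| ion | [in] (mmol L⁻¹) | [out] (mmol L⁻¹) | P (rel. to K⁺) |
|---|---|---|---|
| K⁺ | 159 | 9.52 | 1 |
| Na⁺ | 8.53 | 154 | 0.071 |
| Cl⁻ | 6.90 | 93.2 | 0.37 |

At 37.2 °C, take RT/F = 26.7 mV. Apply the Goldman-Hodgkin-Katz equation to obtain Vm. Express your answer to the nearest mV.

Vm = 26.7 · ln[(Σ P·[cation]ₒ + Σ P·[anion]ᵢ) / (Σ P·[cation]ᵢ + Σ P·[anion]ₒ)]
Numerator = 1×9.52 + 0.071×154 + 0.37×6.90 = 23.01
Denominator = 1×159 + 0.071×8.53 + 0.37×93.2 = 194.1
Vm = 26.7 · ln(0.11854) = 26.7 × (-2.1325) = -56.94 mV

-57 mV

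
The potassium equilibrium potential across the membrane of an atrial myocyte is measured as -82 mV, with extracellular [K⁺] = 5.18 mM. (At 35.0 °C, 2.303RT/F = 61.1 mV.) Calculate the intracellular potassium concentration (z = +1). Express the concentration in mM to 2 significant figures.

110 mM

Nernst: E = (61.1/1) · log₁₀([out]/[in]), so log₁₀([out]/[in]) = -82.0 × 1 / 61.1 = -1.3421.
[out]/[in] = 10^(-1.3421) = 0.04549.
[in] = 5.18 / 0.04549 = 113.9 mM.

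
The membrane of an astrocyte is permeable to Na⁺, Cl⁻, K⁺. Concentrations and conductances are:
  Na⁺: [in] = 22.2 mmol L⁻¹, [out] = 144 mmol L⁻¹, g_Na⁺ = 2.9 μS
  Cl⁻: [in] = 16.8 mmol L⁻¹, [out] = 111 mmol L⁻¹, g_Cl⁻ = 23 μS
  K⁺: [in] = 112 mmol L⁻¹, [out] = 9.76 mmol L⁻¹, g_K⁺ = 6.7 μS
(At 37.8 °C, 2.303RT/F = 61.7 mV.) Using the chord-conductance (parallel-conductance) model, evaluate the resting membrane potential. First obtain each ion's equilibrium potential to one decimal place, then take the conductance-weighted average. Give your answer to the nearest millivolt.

-45 mV

E_Na⁺ = (61.7/1)·log₁₀(144/22.2) = 50.1 mV
E_Cl⁻ = (61.7/-1)·log₁₀(111/16.8) = -50.6 mV
E_K⁺ = (61.7/1)·log₁₀(9.76/112) = -65.4 mV
Vm = (Σ gᵢEᵢ)/(Σ gᵢ) = (2.9·50.1 + 23·-50.6 + 6.7·-65.4) / (2.9 + 23 + 6.7)
= -1456.69 / 32.6 = -44.68 mV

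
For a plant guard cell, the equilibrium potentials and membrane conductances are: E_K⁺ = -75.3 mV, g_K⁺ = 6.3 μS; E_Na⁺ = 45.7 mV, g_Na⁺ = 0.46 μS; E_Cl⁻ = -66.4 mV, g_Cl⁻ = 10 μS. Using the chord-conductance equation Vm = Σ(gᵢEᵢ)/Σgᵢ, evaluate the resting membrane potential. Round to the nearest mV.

-67 mV

Σ gᵢEᵢ = 6.3·(-75.3) + 0.46·(45.7) + 10·(-66.4) = -1117.37
Σ gᵢ = 6.3 + 0.46 + 10 = 16.76
Vm = -1117.37 / 16.76 = -66.67 mV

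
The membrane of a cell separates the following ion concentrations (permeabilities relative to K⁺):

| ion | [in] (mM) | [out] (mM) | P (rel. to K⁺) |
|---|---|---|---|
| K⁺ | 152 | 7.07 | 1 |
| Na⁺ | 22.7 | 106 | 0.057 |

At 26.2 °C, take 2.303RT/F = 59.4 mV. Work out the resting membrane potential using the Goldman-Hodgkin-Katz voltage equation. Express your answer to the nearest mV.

-63 mV

Vm = 59.4 · log₁₀[(Σ P·[cation]ₒ + Σ P·[anion]ᵢ) / (Σ P·[cation]ᵢ + Σ P·[anion]ₒ)]
Numerator = 1×7.07 + 0.057×106 = 13.11
Denominator = 1×152 + 0.057×22.7 = 153.3
Vm = 59.4 · log₁₀(0.085535) = 59.4 × (-1.0679) = -63.43 mV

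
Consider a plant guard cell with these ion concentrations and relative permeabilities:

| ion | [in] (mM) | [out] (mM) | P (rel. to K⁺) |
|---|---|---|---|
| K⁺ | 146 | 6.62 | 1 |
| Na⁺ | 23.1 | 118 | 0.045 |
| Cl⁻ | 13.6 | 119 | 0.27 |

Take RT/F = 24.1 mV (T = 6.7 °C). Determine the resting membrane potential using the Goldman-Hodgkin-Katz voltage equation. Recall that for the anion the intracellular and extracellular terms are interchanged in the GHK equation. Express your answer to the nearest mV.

-59 mV

Vm = 24.1 · ln[(Σ P·[cation]ₒ + Σ P·[anion]ᵢ) / (Σ P·[cation]ᵢ + Σ P·[anion]ₒ)]
Numerator = 1×6.62 + 0.045×118 + 0.27×13.6 = 15.6
Denominator = 1×146 + 0.045×23.1 + 0.27×119 = 179.2
Vm = 24.1 · ln(0.08708) = 24.1 × (-2.4409) = -58.83 mV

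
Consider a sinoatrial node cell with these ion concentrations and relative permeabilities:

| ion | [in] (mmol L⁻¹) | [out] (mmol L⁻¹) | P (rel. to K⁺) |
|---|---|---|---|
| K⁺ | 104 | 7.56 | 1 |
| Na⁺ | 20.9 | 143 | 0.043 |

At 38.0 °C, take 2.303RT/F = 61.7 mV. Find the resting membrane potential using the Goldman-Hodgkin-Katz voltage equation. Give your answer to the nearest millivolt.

Vm = 61.7 · log₁₀[(Σ P·[cation]ₒ + Σ P·[anion]ᵢ) / (Σ P·[cation]ᵢ + Σ P·[anion]ₒ)]
Numerator = 1×7.56 + 0.043×143 = 13.71
Denominator = 1×104 + 0.043×20.9 = 104.9
Vm = 61.7 · log₁₀(0.13069) = 61.7 × (-0.8838) = -54.53 mV

-55 mV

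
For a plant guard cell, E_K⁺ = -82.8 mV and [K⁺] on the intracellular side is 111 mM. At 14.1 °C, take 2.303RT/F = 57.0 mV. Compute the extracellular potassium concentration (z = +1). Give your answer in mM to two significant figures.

3.9 mM

Nernst: E = (57.0/1) · log₁₀([out]/[in]), so log₁₀([out]/[in]) = -82.8 × 1 / 57.0 = -1.4526.
[out]/[in] = 10^(-1.4526) = 0.03527.
[out] = 0.03527 × 111 = 3.915 mM.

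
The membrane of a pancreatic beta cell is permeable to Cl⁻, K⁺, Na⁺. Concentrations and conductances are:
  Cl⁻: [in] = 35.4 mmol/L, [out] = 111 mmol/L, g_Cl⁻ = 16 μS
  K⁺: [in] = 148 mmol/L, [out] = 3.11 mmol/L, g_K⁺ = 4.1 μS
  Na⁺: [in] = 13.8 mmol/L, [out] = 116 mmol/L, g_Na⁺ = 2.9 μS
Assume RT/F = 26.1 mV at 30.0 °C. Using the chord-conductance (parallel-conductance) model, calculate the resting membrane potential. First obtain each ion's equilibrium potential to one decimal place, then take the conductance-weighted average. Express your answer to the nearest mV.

E_Cl⁻ = (26.1/-1)·ln(111/35.4) = -29.8 mV
E_K⁺ = (26.1/1)·ln(3.11/148) = -100.8 mV
E_Na⁺ = (26.1/1)·ln(116/13.8) = 55.6 mV
Vm = (Σ gᵢEᵢ)/(Σ gᵢ) = (16·-29.8 + 4.1·-100.8 + 2.9·55.6) / (16 + 4.1 + 2.9)
= -728.84 / 23 = -31.69 mV

-32 mV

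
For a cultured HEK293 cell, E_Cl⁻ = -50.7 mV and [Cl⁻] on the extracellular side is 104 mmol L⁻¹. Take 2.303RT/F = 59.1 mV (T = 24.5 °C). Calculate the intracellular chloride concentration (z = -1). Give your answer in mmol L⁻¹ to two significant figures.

Nernst: E = (59.1/-1) · log₁₀([out]/[in]), so log₁₀([out]/[in]) = -50.7 × -1 / 59.1 = 0.8579.
[out]/[in] = 10^(0.8579) = 7.209.
[in] = 104 / 7.209 = 14.43 mmol L⁻¹.

14 mmol L⁻¹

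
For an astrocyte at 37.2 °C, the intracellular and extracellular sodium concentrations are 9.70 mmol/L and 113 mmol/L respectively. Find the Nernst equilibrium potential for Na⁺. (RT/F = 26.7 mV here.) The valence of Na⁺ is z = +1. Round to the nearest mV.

E = (26.7/z) · ln([Na⁺]_out/[Na⁺]_in) with z = +1.
= (26.7/1) · ln(113/9.70) = 26.70 · ln(11.65)
= 26.70 · (2.4553) = 65.56 mV

66 mV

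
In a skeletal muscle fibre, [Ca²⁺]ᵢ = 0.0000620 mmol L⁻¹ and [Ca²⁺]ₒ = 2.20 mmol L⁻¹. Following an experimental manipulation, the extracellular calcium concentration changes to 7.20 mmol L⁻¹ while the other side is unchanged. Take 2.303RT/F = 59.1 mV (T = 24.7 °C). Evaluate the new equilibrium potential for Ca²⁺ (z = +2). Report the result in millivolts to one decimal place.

149.7 mV

After the shift: [Ca²⁺]_out = 7.20, [Ca²⁺]_in = 0.0000620 mmol L⁻¹.
E_new = (59.1/2)·log₁₀(7.20/0.0000620) = 29.55 · (5.0649) = 149.67 mV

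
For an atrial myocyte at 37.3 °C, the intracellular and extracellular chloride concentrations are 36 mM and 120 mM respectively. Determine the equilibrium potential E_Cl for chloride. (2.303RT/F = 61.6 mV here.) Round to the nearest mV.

E = (61.6/z) · log₁₀([Cl⁻]_out/[Cl⁻]_in) with z = -1.
For an anion, dividing by z = -1 reverses the sign.
= (61.6/-1) · log₁₀(120/36) = -61.60 · log₁₀(3.333)
= -61.60 · (0.5229) = -32.21 mV

-32 mV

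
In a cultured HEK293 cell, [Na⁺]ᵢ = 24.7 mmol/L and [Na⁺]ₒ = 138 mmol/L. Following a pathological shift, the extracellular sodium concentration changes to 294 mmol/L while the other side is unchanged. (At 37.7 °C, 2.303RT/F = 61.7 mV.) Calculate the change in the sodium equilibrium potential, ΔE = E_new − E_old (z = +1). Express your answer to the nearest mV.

E_old = (61.7/1)·log₁₀(138/24.7) = 46.10 mV
E_new = (61.7/1)·log₁₀(294/24.7) = 66.37 mV
ΔE = 66.37 − (46.10) = 20.27 mV

20 mV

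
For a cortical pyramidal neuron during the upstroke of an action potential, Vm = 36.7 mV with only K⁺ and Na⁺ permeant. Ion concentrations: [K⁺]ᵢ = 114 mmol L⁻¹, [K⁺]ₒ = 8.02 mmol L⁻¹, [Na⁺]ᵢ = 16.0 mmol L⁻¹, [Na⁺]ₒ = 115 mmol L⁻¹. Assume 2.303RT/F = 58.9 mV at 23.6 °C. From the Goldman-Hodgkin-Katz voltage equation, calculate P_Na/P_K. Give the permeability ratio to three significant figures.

9.84

Let α = P_Na/P_K. GHK: Vm = 58.9·log₁₀[(Kₒ + α·Naₒ)/(Kᵢ + α·Naᵢ)].
10^(Vm/58.9) = 10^(36.7/58.9) = 4.1985
So 4.1985·(Kᵢ + α·Naᵢ) = Kₒ + α·Naₒ → α = (4.1985·114.0 − 8.02) / (115.0 − 4.1985·16.0)
α = (478.6 − 8.02) / (115.0 − 67.18) = 470.6/47.82 = 9.84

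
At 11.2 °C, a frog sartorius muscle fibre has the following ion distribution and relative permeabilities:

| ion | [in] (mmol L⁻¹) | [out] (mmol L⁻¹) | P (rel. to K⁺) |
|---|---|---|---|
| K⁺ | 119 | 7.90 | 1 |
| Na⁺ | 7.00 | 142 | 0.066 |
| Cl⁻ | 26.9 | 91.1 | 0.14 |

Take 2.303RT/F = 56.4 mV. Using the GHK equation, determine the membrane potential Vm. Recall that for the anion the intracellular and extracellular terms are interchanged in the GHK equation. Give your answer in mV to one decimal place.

Vm = 56.4 · log₁₀[(Σ P·[cation]ₒ + Σ P·[anion]ᵢ) / (Σ P·[cation]ᵢ + Σ P·[anion]ₒ)]
Numerator = 1×7.90 + 0.066×142 + 0.14×26.9 = 21.04
Denominator = 1×119 + 0.066×7.00 + 0.14×91.1 = 132.2
Vm = 56.4 · log₁₀(0.15912) = 56.4 × (-0.7983) = -45.02 mV

-45.0 mV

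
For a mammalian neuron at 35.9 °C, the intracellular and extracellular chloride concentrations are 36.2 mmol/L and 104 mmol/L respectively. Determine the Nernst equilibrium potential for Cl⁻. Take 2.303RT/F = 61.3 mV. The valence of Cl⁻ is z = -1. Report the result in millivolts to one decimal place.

-28.1 mV

E = (61.3/z) · log₁₀([Cl⁻]_out/[Cl⁻]_in) with z = -1.
For an anion, dividing by z = -1 reverses the sign.
= (61.3/-1) · log₁₀(104/36.2) = -61.30 · log₁₀(2.873)
= -61.30 · (0.4583) = -28.10 mV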